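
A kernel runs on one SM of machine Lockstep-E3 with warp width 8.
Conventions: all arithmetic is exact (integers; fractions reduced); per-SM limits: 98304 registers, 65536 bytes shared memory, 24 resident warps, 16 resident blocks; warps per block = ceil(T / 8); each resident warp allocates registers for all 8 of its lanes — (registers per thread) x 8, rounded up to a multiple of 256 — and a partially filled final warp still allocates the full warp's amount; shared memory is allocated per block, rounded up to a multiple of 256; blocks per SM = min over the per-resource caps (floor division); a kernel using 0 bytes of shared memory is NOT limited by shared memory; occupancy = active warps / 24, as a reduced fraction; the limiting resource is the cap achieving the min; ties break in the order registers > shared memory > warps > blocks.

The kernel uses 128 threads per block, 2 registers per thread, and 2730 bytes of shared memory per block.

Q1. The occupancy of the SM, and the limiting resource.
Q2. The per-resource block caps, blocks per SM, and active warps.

Answer: occupancy 2/3, limited by warps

registers: 24 blocks
shared memory: 23 blocks
warps: 1 block
blocks: 16 blocks

Answer: 1 block, 16 active warps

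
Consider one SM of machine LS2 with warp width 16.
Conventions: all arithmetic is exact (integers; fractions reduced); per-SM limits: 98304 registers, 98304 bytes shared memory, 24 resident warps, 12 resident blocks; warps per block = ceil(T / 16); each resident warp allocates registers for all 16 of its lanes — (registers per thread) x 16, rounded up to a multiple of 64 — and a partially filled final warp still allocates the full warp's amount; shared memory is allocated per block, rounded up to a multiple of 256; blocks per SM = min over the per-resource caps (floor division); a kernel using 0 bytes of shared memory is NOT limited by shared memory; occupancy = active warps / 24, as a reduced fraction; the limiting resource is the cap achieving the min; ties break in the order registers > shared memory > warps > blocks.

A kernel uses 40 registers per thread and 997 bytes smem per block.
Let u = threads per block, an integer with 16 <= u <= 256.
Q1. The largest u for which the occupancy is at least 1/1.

Answer: u = 192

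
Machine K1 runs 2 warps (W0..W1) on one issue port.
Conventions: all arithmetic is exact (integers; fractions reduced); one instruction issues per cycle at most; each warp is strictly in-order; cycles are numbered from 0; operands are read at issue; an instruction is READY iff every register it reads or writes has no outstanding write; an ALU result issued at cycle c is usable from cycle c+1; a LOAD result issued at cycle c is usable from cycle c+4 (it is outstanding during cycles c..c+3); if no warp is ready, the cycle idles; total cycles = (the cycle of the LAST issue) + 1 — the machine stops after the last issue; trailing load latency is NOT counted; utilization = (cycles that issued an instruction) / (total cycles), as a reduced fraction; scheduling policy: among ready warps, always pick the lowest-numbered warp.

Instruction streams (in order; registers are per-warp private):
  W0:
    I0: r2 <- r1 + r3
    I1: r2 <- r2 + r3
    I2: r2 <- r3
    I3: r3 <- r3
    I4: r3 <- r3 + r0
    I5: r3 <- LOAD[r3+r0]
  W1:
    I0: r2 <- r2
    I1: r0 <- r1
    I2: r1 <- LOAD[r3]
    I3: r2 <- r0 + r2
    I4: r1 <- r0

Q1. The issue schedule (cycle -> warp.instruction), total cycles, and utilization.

cycle 0: W0.I0
cycle 1: W0.I1
cycle 2: W0.I2
cycle 3: W0.I3
cycle 4: W0.I4
cycle 5: W0.I5
cycle 6: W1.I0
cycle 7: W1.I1
cycle 8: W1.I2
cycle 9: W1.I3
cycle 10: idle
cycle 11: idle
cycle 12: W1.I4

Answer: 13 cycles, utilization 11/13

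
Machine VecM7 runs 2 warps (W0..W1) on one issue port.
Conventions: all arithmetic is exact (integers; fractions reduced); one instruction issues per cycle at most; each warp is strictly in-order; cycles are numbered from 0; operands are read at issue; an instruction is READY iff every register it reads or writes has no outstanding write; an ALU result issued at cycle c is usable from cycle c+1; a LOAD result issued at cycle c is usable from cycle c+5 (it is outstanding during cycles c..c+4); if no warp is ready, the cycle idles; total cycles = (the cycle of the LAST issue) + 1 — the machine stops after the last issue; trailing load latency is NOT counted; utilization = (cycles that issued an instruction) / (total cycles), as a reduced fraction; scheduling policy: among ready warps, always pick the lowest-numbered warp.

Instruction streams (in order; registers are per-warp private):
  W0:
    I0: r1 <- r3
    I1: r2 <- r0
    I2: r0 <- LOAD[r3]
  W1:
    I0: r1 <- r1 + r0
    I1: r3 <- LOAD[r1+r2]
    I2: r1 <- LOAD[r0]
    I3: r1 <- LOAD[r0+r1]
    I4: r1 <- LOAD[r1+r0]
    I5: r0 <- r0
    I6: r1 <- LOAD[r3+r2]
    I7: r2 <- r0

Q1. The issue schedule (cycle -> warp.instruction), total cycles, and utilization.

cycle 0: W0.I0
cycle 1: W0.I1
cycle 2: W0.I2
cycle 3: W1.I0
cycle 4: W1.I1
cycle 5: W1.I2
cycle 6: idle
cycle 7: idle
cycle 8: idle
cycle 9: idle
cycle 10: W1.I3
cycle 11: idle
cycle 12: idle
cycle 13: idle
cycle 14: idle
cycle 15: W1.I4
cycle 16: W1.I5
cycle 17: idle
cycle 18: idle
cycle 19: idle
cycle 20: W1.I6
cycle 21: W1.I7

Answer: 22 cycles, utilization 1/2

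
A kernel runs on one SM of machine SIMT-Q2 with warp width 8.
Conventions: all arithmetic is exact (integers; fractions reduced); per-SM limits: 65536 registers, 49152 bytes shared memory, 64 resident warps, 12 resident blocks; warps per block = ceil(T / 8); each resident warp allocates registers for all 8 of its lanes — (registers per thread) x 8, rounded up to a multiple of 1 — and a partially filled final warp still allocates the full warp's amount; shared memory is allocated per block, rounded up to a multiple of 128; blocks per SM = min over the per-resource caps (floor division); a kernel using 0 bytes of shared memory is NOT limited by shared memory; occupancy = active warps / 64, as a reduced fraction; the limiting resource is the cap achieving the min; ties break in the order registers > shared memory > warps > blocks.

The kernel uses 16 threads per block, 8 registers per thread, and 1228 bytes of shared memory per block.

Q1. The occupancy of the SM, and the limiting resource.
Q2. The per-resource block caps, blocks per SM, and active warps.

Answer: occupancy 3/8, limited by blocks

registers: 512 blocks
shared memory: 38 blocks
warps: 32 blocks
blocks: 12 blocks

Answer: 12 blocks, 24 active warps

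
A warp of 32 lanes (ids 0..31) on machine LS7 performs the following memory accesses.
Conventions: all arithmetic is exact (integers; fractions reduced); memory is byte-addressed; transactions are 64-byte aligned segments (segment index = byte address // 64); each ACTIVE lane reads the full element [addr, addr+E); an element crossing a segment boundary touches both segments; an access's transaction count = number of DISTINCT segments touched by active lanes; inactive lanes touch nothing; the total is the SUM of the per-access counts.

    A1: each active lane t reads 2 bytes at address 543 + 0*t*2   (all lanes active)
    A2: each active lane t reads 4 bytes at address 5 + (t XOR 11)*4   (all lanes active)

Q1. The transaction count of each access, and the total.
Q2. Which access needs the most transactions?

A1: 1 transaction
A2: 3 transactions

Answer: 1,3; total 4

Answer: A2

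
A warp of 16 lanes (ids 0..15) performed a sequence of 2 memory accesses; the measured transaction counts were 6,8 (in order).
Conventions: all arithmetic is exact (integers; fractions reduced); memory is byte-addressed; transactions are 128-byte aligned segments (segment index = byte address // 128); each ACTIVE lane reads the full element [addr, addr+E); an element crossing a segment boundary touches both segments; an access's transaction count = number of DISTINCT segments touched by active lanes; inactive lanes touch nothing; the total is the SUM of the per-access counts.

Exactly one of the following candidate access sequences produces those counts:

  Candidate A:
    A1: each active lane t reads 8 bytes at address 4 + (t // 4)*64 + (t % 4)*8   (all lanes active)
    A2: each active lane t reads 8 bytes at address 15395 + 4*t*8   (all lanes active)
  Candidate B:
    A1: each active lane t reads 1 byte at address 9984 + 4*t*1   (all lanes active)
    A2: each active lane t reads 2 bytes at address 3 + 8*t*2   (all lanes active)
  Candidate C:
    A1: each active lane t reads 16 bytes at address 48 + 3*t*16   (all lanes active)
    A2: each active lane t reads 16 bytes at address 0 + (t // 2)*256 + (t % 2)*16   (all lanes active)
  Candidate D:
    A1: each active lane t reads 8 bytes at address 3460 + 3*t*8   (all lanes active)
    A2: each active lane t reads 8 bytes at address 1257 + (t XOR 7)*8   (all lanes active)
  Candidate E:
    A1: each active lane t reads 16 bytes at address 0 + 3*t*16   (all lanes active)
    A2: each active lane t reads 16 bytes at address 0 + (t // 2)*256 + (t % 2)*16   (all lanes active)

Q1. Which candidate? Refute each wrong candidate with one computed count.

A: A1 gives 2 transactions, not 6
B: A1 gives 1 transaction, not 6
C: A1 gives 7 transactions, not 6
D: A1 gives 3 transactions, not 6
E: all counts match (6,8)

Answer: E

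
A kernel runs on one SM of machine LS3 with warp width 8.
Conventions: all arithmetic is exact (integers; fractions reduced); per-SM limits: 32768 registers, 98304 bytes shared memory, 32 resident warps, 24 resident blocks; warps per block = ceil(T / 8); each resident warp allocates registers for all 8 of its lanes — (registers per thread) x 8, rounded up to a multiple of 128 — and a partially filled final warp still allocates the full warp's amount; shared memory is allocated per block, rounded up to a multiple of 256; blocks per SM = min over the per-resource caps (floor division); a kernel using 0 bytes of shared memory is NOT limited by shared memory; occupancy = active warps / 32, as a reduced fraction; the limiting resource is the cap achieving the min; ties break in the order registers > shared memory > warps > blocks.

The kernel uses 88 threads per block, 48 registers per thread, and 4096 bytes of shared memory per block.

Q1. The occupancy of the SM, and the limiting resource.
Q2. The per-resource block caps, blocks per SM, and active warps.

Answer: occupancy 11/16, limited by warps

registers: 7 blocks
shared memory: 24 blocks
warps: 2 blocks
blocks: 24 blocks

Answer: 2 blocks, 22 active warps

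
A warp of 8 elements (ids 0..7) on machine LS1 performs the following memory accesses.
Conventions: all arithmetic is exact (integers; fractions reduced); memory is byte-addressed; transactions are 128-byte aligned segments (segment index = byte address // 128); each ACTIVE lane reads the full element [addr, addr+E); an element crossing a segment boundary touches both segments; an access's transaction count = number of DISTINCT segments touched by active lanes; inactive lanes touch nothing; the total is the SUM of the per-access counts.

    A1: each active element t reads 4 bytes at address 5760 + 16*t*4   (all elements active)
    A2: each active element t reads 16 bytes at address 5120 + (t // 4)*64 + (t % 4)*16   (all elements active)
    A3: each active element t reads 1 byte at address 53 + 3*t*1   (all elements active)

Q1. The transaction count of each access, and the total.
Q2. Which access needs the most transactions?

A1: 4 transactions
A2: 1 transaction
A3: 1 transaction

Answer: 4,1,1; total 6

Answer: A1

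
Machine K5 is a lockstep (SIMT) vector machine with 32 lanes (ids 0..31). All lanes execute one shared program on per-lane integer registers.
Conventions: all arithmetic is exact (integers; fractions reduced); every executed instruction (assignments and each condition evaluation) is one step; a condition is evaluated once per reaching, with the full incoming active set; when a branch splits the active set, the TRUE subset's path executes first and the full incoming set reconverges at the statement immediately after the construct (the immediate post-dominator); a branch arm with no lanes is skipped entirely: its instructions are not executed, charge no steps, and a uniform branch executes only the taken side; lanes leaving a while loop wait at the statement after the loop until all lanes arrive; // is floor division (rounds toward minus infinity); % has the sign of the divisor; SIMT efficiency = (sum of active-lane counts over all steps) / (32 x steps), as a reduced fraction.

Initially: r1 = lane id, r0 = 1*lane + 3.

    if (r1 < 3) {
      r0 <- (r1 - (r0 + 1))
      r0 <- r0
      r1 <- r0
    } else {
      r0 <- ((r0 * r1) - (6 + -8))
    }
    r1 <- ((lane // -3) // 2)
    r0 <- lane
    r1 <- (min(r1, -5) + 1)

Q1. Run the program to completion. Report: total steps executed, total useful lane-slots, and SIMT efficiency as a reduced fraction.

Answer: 8 steps, 166 useful, 83/128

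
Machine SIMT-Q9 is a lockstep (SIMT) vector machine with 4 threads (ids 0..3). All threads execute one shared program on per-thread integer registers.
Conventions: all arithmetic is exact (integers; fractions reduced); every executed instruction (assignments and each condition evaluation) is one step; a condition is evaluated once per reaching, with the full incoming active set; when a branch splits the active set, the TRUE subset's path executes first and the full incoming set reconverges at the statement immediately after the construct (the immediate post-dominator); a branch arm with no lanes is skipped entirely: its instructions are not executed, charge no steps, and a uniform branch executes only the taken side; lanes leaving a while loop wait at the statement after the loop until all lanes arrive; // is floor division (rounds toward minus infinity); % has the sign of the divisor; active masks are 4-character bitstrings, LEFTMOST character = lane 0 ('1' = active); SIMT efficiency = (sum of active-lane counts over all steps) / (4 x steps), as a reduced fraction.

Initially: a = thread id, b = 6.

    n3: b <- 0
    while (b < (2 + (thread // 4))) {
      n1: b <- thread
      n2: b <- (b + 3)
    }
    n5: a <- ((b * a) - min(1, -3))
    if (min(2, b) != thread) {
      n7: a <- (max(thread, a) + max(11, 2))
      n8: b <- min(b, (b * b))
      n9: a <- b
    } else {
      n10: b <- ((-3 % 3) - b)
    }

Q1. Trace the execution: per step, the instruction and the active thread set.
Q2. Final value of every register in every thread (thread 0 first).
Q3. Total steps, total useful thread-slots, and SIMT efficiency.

step 0: b <- 0                       1111
step 1: eval (b < (2 + (thread // 4))) 1111
step 2: b <- thread                  1111
step 3: b <- (b + 3)                 1111
step 4: eval (b < (2 + (thread // 4))) 1111
step 5: a <- ((b * a) - min(1, -3))  1111
step 6: eval (min(2, b) != thread)   1111
step 7: a <- (max(thread, a) + max(11, 2)) 1101
step 8: b <- min(b, (b * b))         1101
step 9: a <- b                       1101
step 10: b <- ((-3 % 3) - b)          0010

Answer: 11 steps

a: 3,4,13,6
b: 3,4,-5,6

steps = 11; useful = 38; efficiency = 38/44 = 19/22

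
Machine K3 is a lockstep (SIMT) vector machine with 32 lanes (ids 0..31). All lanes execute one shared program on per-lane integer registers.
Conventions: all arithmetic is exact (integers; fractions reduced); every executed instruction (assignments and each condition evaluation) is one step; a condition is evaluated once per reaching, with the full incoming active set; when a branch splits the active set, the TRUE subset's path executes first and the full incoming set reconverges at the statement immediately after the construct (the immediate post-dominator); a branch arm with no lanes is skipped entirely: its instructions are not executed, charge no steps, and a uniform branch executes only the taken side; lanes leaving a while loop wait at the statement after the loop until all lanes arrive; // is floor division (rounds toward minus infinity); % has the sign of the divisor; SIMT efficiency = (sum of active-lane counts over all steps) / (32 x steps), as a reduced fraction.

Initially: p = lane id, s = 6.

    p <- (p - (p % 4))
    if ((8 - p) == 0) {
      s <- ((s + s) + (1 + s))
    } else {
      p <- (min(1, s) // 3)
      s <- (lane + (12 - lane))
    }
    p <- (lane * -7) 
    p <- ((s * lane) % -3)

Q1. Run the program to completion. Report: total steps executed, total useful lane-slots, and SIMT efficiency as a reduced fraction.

Answer: 7 steps, 188 useful, 47/56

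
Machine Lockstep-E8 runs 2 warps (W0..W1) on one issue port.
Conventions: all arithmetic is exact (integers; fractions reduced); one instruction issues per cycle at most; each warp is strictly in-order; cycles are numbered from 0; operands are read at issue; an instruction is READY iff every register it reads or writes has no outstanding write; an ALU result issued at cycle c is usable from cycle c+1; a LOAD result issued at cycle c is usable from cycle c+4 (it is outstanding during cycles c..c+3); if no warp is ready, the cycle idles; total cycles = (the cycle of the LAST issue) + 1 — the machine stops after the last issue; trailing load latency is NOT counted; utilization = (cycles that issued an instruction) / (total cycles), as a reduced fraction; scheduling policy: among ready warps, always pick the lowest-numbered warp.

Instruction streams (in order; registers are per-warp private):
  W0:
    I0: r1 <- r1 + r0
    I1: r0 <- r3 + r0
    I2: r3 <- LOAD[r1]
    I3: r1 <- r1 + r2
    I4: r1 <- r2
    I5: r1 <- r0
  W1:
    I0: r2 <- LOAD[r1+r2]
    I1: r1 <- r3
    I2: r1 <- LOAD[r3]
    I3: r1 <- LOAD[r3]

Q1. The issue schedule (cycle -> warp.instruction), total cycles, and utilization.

cycle 0: W0.I0
cycle 1: W0.I1
cycle 2: W0.I2
cycle 3: W0.I3
cycle 4: W0.I4
cycle 5: W0.I5
cycle 6: W1.I0
cycle 7: W1.I1
cycle 8: W1.I2
cycle 9: idle
cycle 10: idle
cycle 11: idle
cycle 12: W1.I3

Answer: 13 cycles, utilization 10/13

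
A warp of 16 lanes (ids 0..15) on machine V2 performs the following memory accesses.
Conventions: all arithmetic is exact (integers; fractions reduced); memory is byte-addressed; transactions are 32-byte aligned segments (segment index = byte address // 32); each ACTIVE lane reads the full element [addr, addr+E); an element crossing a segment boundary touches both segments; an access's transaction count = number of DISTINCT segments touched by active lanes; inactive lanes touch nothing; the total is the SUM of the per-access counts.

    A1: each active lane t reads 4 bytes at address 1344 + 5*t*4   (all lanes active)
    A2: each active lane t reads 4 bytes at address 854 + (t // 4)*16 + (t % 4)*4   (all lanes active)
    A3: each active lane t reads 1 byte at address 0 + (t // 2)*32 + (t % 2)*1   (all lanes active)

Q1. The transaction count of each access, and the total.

A1: 10 transactions
A2: 3 transactions
A3: 8 transactions

Answer: 10,3,8; total 21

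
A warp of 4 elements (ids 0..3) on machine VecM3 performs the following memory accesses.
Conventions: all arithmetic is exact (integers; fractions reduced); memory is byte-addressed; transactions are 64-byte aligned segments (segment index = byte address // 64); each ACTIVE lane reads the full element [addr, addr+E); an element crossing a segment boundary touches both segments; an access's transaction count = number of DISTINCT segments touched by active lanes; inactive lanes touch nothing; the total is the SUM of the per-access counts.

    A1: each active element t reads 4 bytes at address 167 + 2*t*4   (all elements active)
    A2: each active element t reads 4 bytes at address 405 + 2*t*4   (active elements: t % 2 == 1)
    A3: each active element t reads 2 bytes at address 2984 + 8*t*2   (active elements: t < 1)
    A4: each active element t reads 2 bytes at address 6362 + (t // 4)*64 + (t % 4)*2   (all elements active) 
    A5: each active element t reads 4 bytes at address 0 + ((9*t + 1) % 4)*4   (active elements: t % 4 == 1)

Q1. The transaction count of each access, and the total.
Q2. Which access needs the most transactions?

A1: 2 transactions
A2: 1 transaction
A3: 1 transaction
A4: 1 transaction
A5: 1 transaction

Answer: 2,1,1,1,1; total 6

Answer: A1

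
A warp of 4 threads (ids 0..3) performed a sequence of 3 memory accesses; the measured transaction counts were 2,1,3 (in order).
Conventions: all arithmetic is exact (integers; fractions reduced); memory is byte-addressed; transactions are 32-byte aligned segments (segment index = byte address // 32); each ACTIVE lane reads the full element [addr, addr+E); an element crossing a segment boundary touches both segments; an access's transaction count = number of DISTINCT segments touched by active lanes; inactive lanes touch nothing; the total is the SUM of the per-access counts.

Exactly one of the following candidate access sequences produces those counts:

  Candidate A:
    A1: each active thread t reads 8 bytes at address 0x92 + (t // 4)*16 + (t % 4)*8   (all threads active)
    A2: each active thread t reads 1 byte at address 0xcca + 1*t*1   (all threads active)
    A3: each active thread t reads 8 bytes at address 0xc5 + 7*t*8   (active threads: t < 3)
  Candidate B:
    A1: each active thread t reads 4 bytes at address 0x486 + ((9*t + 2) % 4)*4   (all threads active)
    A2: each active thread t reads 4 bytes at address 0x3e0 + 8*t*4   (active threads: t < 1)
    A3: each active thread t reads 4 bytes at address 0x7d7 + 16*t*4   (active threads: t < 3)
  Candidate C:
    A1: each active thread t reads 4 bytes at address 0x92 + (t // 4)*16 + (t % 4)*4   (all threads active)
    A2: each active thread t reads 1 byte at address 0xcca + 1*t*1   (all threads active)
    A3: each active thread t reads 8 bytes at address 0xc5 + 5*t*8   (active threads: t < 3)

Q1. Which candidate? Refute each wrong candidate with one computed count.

A: A3 gives 4 transactions, not 3
B: A1 gives 1 transaction, not 2
C: all counts match (2,1,3)

Answer: C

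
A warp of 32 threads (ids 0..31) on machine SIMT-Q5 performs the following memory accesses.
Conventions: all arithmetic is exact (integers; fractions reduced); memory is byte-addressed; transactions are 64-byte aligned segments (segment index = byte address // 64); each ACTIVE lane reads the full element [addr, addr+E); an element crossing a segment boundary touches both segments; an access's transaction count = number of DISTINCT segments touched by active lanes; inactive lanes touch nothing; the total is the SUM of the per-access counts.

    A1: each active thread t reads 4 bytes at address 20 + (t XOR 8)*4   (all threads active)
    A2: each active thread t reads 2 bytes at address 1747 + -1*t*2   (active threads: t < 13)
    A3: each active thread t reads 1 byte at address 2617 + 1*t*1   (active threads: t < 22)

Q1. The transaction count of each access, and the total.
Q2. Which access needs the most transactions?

A1: 3 transactions
A2: 2 transactions
A3: 2 transactions

Answer: 3,2,2; total 7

Answer: A1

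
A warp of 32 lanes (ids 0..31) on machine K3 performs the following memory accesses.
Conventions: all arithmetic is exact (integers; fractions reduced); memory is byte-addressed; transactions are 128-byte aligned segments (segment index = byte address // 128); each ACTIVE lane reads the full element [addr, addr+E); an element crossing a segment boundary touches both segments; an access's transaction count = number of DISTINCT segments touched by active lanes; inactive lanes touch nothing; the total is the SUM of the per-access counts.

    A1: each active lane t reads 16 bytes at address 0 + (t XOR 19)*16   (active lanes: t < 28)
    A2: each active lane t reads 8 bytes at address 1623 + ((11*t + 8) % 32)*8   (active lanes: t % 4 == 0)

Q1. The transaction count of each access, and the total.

A1: 4 transactions
A2: 3 transactions

Answer: 4,3; total 7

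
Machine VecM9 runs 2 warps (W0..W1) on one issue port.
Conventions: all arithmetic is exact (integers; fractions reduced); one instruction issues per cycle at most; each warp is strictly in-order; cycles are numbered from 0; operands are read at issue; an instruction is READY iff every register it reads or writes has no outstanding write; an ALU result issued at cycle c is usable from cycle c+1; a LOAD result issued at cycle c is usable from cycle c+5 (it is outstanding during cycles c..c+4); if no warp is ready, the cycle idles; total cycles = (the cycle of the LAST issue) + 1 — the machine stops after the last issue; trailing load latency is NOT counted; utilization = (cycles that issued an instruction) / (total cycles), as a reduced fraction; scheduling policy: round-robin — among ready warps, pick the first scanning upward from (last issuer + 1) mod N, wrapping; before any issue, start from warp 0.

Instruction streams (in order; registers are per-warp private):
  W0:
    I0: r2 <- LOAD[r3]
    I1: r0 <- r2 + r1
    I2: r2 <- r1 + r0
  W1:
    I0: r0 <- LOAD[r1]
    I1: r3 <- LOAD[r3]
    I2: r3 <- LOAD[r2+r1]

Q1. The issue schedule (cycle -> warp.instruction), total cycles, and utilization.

cycle 0: W0.I0
cycle 1: W1.I0
cycle 2: W1.I1
cycle 3: idle
cycle 4: idle
cycle 5: W0.I1
cycle 6: W0.I2
cycle 7: W1.I2

Answer: 8 cycles, utilization 3/4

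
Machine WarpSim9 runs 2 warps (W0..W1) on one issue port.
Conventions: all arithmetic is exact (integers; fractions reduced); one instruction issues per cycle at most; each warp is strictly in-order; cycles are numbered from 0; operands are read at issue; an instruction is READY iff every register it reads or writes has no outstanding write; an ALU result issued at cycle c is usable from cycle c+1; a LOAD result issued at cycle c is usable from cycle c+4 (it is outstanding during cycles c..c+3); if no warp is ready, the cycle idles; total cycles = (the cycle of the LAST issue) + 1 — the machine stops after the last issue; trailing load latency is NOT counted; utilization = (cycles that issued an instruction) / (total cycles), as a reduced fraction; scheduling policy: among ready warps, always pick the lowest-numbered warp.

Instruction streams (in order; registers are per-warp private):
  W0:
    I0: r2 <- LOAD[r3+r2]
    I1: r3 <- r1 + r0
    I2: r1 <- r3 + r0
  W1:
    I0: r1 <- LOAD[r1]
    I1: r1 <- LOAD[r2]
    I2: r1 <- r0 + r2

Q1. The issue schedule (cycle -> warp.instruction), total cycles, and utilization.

cycle 0: W0.I0
cycle 1: W0.I1
cycle 2: W0.I2
cycle 3: W1.I0
cycle 4: idle
cycle 5: idle
cycle 6: idle
cycle 7: W1.I1
cycle 8: idle
cycle 9: idle
cycle 10: idle
cycle 11: W1.I2

Answer: 12 cycles, utilization 1/2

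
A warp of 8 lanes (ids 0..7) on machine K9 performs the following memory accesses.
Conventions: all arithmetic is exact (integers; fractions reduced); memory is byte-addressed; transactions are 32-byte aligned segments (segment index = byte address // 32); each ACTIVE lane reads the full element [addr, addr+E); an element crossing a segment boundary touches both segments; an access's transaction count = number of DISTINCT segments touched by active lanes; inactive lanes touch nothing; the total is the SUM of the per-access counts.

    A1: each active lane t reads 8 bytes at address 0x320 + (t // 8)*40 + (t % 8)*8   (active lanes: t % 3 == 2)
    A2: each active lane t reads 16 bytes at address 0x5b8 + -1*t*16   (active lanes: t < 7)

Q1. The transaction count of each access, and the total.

A1: 2 transactions
A2: 5 transactions

Answer: 2,5; total 7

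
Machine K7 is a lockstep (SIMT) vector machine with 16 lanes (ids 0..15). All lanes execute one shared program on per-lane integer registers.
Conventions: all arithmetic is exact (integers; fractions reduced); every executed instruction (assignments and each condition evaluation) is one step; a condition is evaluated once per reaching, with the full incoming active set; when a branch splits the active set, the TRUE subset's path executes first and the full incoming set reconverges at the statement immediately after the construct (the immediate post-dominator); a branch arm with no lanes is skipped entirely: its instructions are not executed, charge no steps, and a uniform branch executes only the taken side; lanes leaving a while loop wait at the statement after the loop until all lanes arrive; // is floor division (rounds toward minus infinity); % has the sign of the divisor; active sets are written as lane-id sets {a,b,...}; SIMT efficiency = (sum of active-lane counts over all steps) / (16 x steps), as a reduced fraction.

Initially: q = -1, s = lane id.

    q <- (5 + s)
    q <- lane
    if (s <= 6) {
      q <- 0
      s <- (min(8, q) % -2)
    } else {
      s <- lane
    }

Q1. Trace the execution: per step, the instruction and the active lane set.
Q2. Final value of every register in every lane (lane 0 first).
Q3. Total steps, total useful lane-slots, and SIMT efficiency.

step 0: q <- (5 + s)                 {0,1,2,3,4,5,6,7,8,9,10,11,12,13,14,15}
step 1: q <- lane                    {0,1,2,3,4,5,6,7,8,9,10,11,12,13,14,15}
step 2: eval (s <= 6)                {0,1,2,3,4,5,6,7,8,9,10,11,12,13,14,15}
step 3: q <- 0                       {0,1,2,3,4,5,6}
step 4: s <- (min(8, q) % -2)        {0,1,2,3,4,5,6}
step 5: s <- lane                    {7,8,9,10,11,12,13,14,15}

Answer: 6 steps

q: 0,0,0,0,0,0,0,7,8,9,10,11,12,13,14,15
s: 0,0,0,0,0,0,0,7,8,9,10,11,12,13,14,15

steps = 6; useful = 71; efficiency = 71/96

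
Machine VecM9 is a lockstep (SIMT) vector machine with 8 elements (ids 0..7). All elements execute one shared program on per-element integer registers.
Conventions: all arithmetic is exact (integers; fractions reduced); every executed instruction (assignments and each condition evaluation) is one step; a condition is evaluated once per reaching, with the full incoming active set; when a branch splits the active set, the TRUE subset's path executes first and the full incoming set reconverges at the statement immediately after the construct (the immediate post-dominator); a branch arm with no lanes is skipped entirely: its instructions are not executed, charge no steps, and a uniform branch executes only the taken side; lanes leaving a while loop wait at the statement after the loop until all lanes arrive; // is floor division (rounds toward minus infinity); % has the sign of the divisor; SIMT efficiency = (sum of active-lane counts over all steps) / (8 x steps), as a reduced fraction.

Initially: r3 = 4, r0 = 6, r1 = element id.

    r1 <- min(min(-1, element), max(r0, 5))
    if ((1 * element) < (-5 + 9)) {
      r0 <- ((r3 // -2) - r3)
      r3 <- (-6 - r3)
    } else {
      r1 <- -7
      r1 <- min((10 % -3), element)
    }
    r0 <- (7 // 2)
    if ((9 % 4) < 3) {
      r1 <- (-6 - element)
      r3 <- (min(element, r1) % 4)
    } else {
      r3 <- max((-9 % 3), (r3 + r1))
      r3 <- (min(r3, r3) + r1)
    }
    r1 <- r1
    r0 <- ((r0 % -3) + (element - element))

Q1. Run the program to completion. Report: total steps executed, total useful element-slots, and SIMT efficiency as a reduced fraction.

Answer: 12 steps, 80 useful, 5/6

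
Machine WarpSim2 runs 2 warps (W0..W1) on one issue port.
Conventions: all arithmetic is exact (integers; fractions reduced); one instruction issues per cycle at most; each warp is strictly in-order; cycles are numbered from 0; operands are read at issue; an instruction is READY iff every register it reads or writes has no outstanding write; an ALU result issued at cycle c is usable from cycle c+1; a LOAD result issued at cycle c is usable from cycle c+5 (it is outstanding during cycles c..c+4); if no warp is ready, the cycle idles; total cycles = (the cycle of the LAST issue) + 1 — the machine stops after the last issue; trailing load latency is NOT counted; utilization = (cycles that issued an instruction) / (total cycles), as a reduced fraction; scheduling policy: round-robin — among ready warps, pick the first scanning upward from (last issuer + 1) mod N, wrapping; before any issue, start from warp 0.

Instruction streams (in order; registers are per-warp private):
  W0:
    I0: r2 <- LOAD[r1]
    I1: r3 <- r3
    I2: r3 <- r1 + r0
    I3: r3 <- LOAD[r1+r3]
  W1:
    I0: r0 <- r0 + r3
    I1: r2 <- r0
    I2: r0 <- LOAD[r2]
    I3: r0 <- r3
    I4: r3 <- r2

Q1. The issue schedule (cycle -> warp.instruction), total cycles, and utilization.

cycle 0: W0.I0
cycle 1: W1.I0
cycle 2: W0.I1
cycle 3: W1.I1
cycle 4: W0.I2
cycle 5: W1.I2
cycle 6: W0.I3
cycle 7: idle
cycle 8: idle
cycle 9: idle
cycle 10: W1.I3
cycle 11: W1.I4

Answer: 12 cycles, utilization 3/4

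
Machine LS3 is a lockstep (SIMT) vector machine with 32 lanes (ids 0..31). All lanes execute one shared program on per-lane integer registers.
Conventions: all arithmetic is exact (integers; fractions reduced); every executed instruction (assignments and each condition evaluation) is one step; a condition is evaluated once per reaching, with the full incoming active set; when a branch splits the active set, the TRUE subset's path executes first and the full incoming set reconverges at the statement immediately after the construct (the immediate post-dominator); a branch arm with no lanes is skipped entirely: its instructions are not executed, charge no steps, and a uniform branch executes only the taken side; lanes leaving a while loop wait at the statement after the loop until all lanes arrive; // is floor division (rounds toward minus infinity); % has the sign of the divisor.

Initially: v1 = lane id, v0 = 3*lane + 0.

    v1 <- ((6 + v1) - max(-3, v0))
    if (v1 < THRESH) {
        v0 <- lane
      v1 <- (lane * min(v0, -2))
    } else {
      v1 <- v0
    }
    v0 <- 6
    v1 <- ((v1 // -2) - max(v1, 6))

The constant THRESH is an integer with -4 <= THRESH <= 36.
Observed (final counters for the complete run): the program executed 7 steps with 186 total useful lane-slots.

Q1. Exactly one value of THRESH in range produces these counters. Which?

Answer: THRESH = -4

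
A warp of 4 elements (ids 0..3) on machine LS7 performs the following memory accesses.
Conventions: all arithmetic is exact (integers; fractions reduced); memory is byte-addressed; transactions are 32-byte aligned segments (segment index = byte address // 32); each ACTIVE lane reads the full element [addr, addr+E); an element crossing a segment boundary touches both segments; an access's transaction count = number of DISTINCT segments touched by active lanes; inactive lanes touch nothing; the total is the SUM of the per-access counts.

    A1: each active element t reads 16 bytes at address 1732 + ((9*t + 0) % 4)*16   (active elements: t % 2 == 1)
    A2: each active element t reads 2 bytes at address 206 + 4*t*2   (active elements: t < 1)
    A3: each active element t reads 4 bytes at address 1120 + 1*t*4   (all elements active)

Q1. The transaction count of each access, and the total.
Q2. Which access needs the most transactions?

A1: 3 transactions
A2: 1 transaction
A3: 1 transaction

Answer: 3,1,1; total 5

Answer: A1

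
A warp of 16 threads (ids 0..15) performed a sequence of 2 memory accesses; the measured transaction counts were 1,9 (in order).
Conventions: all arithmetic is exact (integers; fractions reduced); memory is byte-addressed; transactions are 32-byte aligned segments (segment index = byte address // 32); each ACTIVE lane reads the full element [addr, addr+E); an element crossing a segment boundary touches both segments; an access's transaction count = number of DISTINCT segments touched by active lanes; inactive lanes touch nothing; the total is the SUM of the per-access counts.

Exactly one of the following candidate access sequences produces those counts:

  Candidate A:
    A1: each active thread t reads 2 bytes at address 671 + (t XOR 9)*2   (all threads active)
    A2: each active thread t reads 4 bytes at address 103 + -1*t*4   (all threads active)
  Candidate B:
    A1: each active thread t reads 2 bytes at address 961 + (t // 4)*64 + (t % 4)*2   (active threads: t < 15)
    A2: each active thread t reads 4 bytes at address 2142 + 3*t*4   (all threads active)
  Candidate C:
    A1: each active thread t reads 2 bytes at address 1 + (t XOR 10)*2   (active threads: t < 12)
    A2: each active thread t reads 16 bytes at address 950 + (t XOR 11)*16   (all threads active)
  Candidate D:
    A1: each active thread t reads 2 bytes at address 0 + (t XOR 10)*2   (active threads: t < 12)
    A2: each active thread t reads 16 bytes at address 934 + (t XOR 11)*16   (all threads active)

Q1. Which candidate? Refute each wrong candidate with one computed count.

A: A1 gives 2 transactions, not 1
B: A1 gives 4 transactions, not 1
C: A1 gives 2 transactions, not 1
D: all counts match (1,9)

Answer: D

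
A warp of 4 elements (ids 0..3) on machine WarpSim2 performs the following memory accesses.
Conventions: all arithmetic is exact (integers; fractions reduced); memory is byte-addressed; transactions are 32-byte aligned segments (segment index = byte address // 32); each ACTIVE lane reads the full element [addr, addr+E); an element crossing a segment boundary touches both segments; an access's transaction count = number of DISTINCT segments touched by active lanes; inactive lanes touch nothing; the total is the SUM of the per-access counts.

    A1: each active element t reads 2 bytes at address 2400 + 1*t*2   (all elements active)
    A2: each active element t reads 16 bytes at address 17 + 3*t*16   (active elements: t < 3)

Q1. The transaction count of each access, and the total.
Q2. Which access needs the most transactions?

A1: 1 transaction
A2: 5 transactions

Answer: 1,5; total 6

Answer: A2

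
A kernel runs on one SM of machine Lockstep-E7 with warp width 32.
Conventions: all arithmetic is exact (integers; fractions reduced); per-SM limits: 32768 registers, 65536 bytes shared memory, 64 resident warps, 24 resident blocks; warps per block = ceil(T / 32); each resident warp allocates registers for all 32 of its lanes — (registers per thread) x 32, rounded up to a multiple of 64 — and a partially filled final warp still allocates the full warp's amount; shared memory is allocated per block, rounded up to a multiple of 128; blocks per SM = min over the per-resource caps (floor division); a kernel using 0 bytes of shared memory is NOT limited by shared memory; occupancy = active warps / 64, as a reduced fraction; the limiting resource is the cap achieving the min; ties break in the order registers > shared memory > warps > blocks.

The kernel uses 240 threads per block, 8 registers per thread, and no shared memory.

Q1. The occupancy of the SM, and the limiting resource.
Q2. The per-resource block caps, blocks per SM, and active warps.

Answer: occupancy 1, limited by warps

registers: 16 blocks
shared memory: no limit (kernel uses none)
warps: 8 blocks
blocks: 24 blocks

Answer: 8 blocks, 64 active warps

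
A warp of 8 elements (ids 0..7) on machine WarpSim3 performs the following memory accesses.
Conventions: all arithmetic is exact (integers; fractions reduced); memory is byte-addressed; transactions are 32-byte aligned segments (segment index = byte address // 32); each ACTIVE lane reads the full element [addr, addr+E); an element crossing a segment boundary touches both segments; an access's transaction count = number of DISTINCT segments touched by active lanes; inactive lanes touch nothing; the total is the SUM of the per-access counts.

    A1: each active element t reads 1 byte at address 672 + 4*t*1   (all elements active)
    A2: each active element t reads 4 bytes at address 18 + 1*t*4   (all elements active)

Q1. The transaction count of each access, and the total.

A1: 1 transaction
A2: 2 transactions

Answer: 1,2; total 3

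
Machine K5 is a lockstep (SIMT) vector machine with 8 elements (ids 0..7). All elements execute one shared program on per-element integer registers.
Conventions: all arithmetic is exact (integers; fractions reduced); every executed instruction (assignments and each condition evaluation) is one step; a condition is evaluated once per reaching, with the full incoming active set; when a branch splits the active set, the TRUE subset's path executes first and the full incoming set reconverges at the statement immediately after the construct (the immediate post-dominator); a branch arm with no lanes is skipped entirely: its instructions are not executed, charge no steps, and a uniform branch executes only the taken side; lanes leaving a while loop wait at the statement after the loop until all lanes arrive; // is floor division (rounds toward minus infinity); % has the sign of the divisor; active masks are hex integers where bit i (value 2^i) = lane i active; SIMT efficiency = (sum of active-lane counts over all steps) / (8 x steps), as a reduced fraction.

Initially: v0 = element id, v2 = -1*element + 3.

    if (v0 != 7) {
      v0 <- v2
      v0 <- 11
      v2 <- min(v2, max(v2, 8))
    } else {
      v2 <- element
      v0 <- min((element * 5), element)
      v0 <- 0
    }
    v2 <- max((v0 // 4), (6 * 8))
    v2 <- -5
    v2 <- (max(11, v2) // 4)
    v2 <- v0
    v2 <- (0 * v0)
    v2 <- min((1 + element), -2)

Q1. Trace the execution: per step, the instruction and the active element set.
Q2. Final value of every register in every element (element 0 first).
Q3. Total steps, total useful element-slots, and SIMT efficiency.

step 0: eval (v0 != 7)               0xff
step 1: v0 <- v2                     0x7f
step 2: v0 <- 11                     0x7f
step 3: v2 <- min(v2, max(v2, 8))    0x7f
step 4: v2 <- element                0x80
step 5: v0 <- min((element * 5), element) 0x80
step 6: v0 <- 0                      0x80
step 7: v2 <- max((v0 // 4), (6 * 8)) 0xff
step 8: v2 <- -5                     0xff
step 9: v2 <- (max(11, v2) // 4)     0xff
step 10: v2 <- v0                     0xff
step 11: v2 <- (0 * v0)               0xff
step 12: v2 <- min((1 + element), -2) 0xff

Answer: 13 steps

v0: 11,11,11,11,11,11,11,0
v2: -2,-2,-2,-2,-2,-2,-2,-2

steps = 13; useful = 80; efficiency = 80/104 = 10/13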